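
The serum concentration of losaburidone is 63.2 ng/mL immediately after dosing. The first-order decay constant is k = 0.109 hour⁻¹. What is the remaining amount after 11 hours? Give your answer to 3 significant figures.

t½ = ln 2 / k = 0.69315 / 0.109 ≈ 6.3591 hours.
Number of half-lives: n = 11/6.3591 ≈ 1.7298.
Remaining = 63.2 × (1/2)^1.7298 = 63.2 × 0.3015 ≈ 19.055 ng/mL.

19.1 ng/mL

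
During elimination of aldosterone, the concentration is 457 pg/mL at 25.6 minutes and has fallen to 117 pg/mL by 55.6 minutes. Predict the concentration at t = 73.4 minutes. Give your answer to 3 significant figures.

Over Δt = 55.6 − 25.6 = 30 minutes, the level fell by a factor of 457/117 ≈ 3.906.
n = log₂(3.906) ≈ 1.9657 half-lives, so t½ = 30/1.9657 ≈ 15.262 minutes.
From t = 55.6 to t = 73.4: 117 × (1/2)^((73.4−55.6)/15.262) ≈ 52.131 pg/mL.

52.1 pg/mL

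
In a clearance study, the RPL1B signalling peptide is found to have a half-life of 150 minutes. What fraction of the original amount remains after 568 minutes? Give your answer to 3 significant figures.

0.0725

n = 568/150 ≈ 3.7867 half-lives.
Fraction remaining = (1/2)^3.7867 ≈ 0.07246.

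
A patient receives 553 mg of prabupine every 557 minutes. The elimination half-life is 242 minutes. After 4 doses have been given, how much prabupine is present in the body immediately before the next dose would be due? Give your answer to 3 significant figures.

140 mg

The 4 doses were given 2228, 1671, 1114, 557 minutes ago.
Total = 553·(1/2)^(2228/242) + 553·(1/2)^(1671/242) + 553·(1/2)^(1114/242) + 553·(1/2)^(557/242)
      = 0.93596 + 4.6145 + 22.751 + 112.17 ≈ 140.47 mg.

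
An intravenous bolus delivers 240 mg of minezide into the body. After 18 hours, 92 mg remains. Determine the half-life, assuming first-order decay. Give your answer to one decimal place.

13.0 hours

A/A₀ = 92/240 ≈ 0.38333.
n = log₂(2.6087) ≈ 1.3833 half-lives elapsed in 18 hours.
t½ = 18/1.3833 ≈ 13.012 hours.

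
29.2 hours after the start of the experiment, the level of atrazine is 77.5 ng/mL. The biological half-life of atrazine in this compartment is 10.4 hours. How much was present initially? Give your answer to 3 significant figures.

543 ng/mL

Number of half-lives elapsed: n = 29.2/10.4 ≈ 2.8077.
A₀ = A × 2^n = 77.5 × 2^2.8077 = 77.5 × 7.0016 ≈ 542.63 ng/mL.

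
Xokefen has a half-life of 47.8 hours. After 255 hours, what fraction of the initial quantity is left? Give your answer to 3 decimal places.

0.025

n = 255/47.8 ≈ 5.3347 half-lives.
Fraction remaining = (1/2)^5.3347 ≈ 0.024779.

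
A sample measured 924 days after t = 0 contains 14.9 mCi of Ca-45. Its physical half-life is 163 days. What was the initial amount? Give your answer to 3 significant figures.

758 mCi

Number of half-lives elapsed: n = 924/163 ≈ 5.6687.
A₀ = A × 2^n = 14.9 × 2^5.6687 = 14.9 × 50.869 ≈ 757.95 mCi.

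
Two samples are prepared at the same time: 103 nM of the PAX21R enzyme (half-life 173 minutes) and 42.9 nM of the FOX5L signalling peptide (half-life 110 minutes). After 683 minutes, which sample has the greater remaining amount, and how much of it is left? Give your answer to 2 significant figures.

PAX21R enzyme, 6.7 nM

PAX21R enzyme: 103 × (1/2)^3.948 ≈ 6.6739 nM.
FOX5L signalling peptide: 42.9 × (1/2)^6.2091 ≈ 0.57988 nM.
PAX21R enzyme has more remaining, at ≈ 6.6739 nM.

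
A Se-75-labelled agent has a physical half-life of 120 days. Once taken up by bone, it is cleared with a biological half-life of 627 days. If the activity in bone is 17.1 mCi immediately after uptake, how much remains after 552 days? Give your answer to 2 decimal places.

0.38 mCi

1/t_eff = 1/t_phys + 1/t_biol = 1/120 + 1/627 = 0.0099282 per day.
t_eff = 120 × 627 / (120 + 627) ≈ 100.72 days.
Remaining = 17.1 × (1/2)^(552/100.72) = 17.1 × (1/2)^5.4804 ≈ 0.38303 mCi.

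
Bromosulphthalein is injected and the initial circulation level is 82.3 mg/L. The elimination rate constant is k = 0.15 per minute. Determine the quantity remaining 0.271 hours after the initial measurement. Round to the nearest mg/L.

7 mg/L

t½ = ln 2 / k = 0.69315 / 0.15 ≈ 4.621 minutes.
Convert the elapsed time: 0.271 hours = 16.26 minutes.
Number of half-lives: n = 16.26/4.621 ≈ 3.5187.
Remaining = 82.3 × (1/2)^3.5187 = 82.3 × 0.087248 ≈ 7.1805 mg/L.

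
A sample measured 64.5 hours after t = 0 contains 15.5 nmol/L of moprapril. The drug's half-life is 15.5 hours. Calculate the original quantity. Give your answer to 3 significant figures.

277 nmol/L

Number of half-lives elapsed: n = 64.5/15.5 ≈ 4.1613.
A₀ = A × 2^n = 15.5 × 2^4.1613 = 15.5 × 17.893 ≈ 277.34 nmol/L.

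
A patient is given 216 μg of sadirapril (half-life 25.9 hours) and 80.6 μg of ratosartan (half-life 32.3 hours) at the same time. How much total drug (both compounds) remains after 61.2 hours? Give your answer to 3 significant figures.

sadirapril: 216 × (1/2)^(61.2/25.9) = 216 × (1/2)^2.3629 ≈ 41.989 μg.
ratosartan: 80.6 × (1/2)^(61.2/32.3) = 80.6 × (1/2)^1.8947 ≈ 21.675 μg.
Total = 41.989 + 21.675 ≈ 63.665 μg.

63.7 μg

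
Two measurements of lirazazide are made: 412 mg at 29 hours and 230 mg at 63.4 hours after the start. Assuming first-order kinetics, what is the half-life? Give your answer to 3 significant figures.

Over Δt = 63.4 − 29 = 34.4 hours, the level fell by a factor of 412/230 ≈ 1.7913.
n = log₂(1.7913) ≈ 0.84101 half-lives, so t½ = 34.4/0.84101 ≈ 40.903 hours.

40.9 hours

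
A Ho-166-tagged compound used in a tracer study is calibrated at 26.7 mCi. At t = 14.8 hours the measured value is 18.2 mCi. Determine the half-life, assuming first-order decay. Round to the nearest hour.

27 hours

A/A₀ = 18.2/26.7 ≈ 0.68165.
n = log₂(1.467) ≈ 0.5529 half-lives elapsed in 14.8 hours.
t½ = 14.8/0.5529 ≈ 26.768 hours.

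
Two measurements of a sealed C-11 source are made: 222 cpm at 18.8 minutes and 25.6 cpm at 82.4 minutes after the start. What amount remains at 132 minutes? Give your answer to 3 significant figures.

Over Δt = 82.4 − 18.8 = 63.6 minutes, the level fell by a factor of 222/25.6 ≈ 8.6719.
n = log₂(8.6719) ≈ 3.1163 half-lives, so t½ = 63.6/3.1163 ≈ 20.409 minutes.
From t = 82.4 to t = 132: 25.6 × (1/2)^((132−82.4)/20.409) ≈ 4.7493 cpm.

4.75 cpm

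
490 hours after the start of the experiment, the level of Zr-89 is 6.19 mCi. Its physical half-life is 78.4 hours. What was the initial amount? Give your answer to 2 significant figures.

470 mCi

Number of half-lives elapsed: n = 490/78.4 ≈ 6.25.
A₀ = A × 2^n = 6.19 × 2^6.25 = 6.19 × 76.109 ≈ 471.12 mCi.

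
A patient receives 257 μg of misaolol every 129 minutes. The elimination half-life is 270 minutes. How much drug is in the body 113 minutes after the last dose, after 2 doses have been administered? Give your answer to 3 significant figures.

330 μg

The 2 doses were given 242, 113 minutes ago.
Total = 257·(1/2)^(242/270) + 257·(1/2)^(113/270)
      = 138.08 + 192.29 ≈ 330.36 μg.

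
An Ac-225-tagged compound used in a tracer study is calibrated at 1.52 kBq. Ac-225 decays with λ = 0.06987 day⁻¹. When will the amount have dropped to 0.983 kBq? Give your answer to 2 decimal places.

6.24 days

t½ = ln 2 / λ = 0.69315 / 0.06987 ≈ 9.9205 days.
Fraction remaining = 0.983/1.52 ≈ 0.64671.
n = log₂(1.52/0.983) = ln(1.5463)/ln 2 ≈ 0.62881 half-lives.
t = n × t½ = 0.62881 × 9.9205 ≈ 6.2381 days.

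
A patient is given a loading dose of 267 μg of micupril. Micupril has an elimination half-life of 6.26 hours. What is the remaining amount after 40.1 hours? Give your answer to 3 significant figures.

3.15 μg

Number of half-lives: n = 40.1/6.26 ≈ 6.4058.
Remaining = 267 × (1/2)^6.4058 = 267 × 0.011794 ≈ 3.1491 μg.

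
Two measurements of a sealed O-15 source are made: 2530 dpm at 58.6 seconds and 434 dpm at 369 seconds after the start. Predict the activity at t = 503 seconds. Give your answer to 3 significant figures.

203 dpm

Over Δt = 369 − 58.6 = 310.4 seconds, the level fell by a factor of 2530/434 ≈ 5.8295.
n = log₂(5.8295) ≈ 2.5434 half-lives, so t½ = 310.4/2.5434 ≈ 122.04 seconds.
From t = 369 to t = 503: 434 × (1/2)^((503−369)/122.04) ≈ 202.75 dpm.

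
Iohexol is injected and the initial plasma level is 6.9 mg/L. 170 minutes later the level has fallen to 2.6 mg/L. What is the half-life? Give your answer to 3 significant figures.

A/A₀ = 2.6/6.9 ≈ 0.37681.
n = log₂(2.6538) ≈ 1.4081 half-lives elapsed in 170 minutes.
t½ = 170/1.4081 ≈ 120.73 minutes.

121 minutes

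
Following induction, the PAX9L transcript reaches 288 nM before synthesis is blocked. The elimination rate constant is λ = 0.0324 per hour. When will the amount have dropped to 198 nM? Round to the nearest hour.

12 hours

t½ = ln 2 / λ = 0.69315 / 0.0324 ≈ 21.393 hours.
Fraction remaining = 198/288 ≈ 0.6875.
n = log₂(288/198) = ln(1.4545)/ln 2 ≈ 0.54057 half-lives.
t = n × t½ = 0.54057 × 21.393 ≈ 11.565 hours.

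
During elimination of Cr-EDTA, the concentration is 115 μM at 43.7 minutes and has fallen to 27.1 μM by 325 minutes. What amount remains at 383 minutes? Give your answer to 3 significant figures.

Over Δt = 325 − 43.7 = 281.3 minutes, the level fell by a factor of 115/27.1 ≈ 4.2435.
n = log₂(4.2435) ≈ 2.0853 half-lives, so t½ = 281.3/2.0853 ≈ 134.9 minutes.
From t = 325 to t = 383: 27.1 × (1/2)^((383−325)/134.9) ≈ 20.116 μM.

20.1 μM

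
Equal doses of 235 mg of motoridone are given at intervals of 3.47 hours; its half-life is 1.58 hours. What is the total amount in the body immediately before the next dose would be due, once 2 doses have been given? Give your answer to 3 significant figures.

The 2 doses were given 6.94, 3.47 hours ago.
Total = 235·(1/2)^(6.94/1.58) + 235·(1/2)^(3.47/1.58)
      = 11.19 + 51.28 ≈ 62.469 mg.

62.5 mg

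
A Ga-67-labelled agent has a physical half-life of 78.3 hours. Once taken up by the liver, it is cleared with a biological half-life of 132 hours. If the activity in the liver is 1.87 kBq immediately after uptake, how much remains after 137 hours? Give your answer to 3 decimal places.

1/t_eff = 1/t_phys + 1/t_biol = 1/78.3 + 1/132 = 0.020347 per hour.
t_eff = 78.3 × 132 / (78.3 + 132) ≈ 49.147 hours.
Remaining = 1.87 × (1/2)^(137/49.147) = 1.87 × (1/2)^2.7876 ≈ 0.27083 kBq.

0.271 kBq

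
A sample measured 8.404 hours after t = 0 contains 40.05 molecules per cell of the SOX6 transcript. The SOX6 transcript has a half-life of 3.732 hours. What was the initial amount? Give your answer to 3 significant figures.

191 molecules per cell

Number of half-lives elapsed: n = 8.404/3.732 ≈ 2.2519.
A₀ = A × 2^n = 40.05 × 2^2.2519 = 40.05 × 4.763 ≈ 190.76 molecules per cell.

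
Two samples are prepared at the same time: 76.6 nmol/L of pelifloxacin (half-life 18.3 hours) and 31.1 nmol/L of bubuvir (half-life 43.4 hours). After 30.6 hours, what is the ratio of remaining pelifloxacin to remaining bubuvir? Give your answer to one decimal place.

pelifloxacin: 76.6 × (1/2)^(30.6/18.3) = 76.6 × (1/2)^1.6721 ≈ 24.036 nmol/L.
bubuvir: 31.1 × (1/2)^(30.6/43.4) = 31.1 × (1/2)^0.70507 ≈ 19.077 nmol/L.
Ratio ≈ 24.036 / 19.077 ≈ 1.26.

1.3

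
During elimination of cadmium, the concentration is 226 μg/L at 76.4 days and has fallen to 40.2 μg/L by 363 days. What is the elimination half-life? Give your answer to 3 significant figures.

115 days

Over Δt = 363 − 76.4 = 286.6 days, the level fell by a factor of 226/40.2 ≈ 5.6219.
n = log₂(5.6219) ≈ 2.4911 half-lives, so t½ = 286.6/2.4911 ≈ 115.05 days.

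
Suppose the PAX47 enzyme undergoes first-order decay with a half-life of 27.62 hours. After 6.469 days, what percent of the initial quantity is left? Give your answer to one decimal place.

2.0%

6.469 days = 155.256 hours.
n = 155.256/27.62 ≈ 5.6211 half-lives.
Fraction remaining = (1/2)^5.6211 ≈ 0.020317, i.e. 2.0317%.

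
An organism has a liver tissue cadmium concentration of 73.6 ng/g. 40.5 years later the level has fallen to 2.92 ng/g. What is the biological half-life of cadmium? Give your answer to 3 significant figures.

8.70 years

A/A₀ = 2.92/73.6 ≈ 0.039674.
n = log₂(25.205) ≈ 4.6557 half-lives elapsed in 40.5 years.
t½ = 40.5/4.6557 ≈ 8.6991 years.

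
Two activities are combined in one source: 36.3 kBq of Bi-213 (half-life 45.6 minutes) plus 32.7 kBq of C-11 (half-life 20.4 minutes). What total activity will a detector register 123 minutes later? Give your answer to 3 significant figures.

6.10 kBq

Bi-213: 36.3 × (1/2)^(123/45.6) = 36.3 × (1/2)^2.6974 ≈ 5.5965 kBq.
C-11: 32.7 × (1/2)^(123/20.4) = 32.7 × (1/2)^6.0294 ≈ 0.50063 kBq.
Total = 5.5965 + 0.50063 ≈ 6.0971 kBq.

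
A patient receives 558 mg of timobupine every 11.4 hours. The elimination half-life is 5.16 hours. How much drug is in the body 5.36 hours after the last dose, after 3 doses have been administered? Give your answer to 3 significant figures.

The 3 doses were given 28.16, 16.76, 5.36 hours ago.
Total = 558·(1/2)^(28.16/5.16) + 558·(1/2)^(16.76/5.16) + 558·(1/2)^(5.36/5.16)
      = 12.7 + 58.731 + 271.6 ≈ 343.04 mg.

343 mg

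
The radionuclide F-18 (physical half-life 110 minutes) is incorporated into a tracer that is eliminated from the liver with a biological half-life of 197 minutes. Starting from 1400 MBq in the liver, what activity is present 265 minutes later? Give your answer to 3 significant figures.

104 MBq

1/t_eff = 1/t_phys + 1/t_biol = 1/110 + 1/197 = 0.014167 per minute.
t_eff = 110 × 197 / (110 + 197) ≈ 70.586 minutes.
Remaining = 1400 × (1/2)^(265/70.586) = 1400 × (1/2)^3.7543 ≈ 103.75 MBq.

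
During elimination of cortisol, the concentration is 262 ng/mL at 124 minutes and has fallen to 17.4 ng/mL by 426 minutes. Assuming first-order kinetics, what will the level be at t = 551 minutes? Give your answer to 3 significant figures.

5.66 ng/mL

Over Δt = 426 − 124 = 302 minutes, the level fell by a factor of 262/17.4 ≈ 15.057.
n = log₂(15.057) ≈ 3.9124 half-lives, so t½ = 302/3.9124 ≈ 77.19 minutes.
From t = 426 to t = 551: 17.4 × (1/2)^((551−426)/77.19) ≈ 5.6633 ng/mL.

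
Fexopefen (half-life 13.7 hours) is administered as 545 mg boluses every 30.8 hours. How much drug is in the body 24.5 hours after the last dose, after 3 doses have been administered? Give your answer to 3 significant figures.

198 mg

The 3 doses were given 86.1, 55.3, 24.5 hours ago.
Total = 545·(1/2)^(86.1/13.7) + 545·(1/2)^(55.3/13.7) + 545·(1/2)^(24.5/13.7)
      = 6.9907 + 33.212 + 157.78 ≈ 197.98 mg.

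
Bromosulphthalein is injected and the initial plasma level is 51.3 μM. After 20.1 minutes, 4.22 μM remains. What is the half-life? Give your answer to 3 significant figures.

A/A₀ = 4.22/51.3 ≈ 0.082261.
n = log₂(12.156) ≈ 3.6036 half-lives elapsed in 20.1 minutes.
t½ = 20.1/3.6036 ≈ 5.5777 minutes.

5.58 minutes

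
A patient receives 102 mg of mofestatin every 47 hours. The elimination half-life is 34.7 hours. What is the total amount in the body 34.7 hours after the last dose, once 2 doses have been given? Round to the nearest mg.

71 mg

The 2 doses were given 81.7, 34.7 hours ago.
Total = 102·(1/2)^(81.7/34.7) + 102·(1/2)^(34.7/34.7)
      = 19.945 + 51 ≈ 70.945 mg.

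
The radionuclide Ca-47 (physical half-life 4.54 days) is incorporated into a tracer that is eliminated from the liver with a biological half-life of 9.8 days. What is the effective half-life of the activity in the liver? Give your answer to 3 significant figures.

1/t_eff = 1/t_phys + 1/t_biol = 1/4.54 + 1/9.8 = 0.32231 per day.
t_eff = 4.54 × 9.8 / (4.54 + 9.8) ≈ 3.1026 days.

3.10 days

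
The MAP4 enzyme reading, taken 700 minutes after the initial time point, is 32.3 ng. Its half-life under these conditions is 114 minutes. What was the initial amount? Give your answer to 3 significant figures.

2280 ng

Number of half-lives elapsed: n = 700/114 ≈ 6.1404.
A₀ = A × 2^n = 32.3 × 2^6.1404 = 32.3 × 70.539 ≈ 2278.4 ng.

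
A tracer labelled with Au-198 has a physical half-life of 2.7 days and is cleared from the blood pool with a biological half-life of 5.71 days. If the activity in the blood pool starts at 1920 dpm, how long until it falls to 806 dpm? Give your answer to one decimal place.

1/t_eff = 1/t_phys + 1/t_biol = 1/2.7 + 1/5.71 = 0.5455 per day.
t_eff = 2.7 × 5.71 / (2.7 + 5.71) ≈ 1.8332 days.
n = log₂(1920/806) ≈ 1.2523; t = 1.2523 × 1.8332 ≈ 2.2956 days.

2.3 days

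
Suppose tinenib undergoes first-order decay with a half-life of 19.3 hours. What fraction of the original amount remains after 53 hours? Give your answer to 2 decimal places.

n = 53/19.3 ≈ 2.7461 half-lives.
Fraction remaining = (1/2)^2.7461 ≈ 0.14905.

0.15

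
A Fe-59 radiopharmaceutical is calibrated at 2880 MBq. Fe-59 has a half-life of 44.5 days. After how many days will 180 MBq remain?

178 days

180/2880 = 1/16, so 4 half-lives have elapsed.
t = 4 × 44.5 = 178 days.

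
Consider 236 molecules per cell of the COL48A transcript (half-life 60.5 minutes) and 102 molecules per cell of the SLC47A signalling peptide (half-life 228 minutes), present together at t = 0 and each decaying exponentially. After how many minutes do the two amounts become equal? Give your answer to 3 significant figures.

99.7 minutes

Set 236·(1/2)^(t/60.5) = 102·(1/2)^(t/228).
Taking log₂: log₂(236/102) = t·(1/60.5 − 1/228).
log₂(2.3137) = 1.2102; 1/60.5 − 1/228 = 0.012143.
t = 1.2102 / 0.012143 ≈ 99.664 minutes.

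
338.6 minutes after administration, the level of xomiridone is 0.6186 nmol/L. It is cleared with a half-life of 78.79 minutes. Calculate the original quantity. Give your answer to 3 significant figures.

12.2 nmol/L

Number of half-lives elapsed: n = 338.6/78.79 ≈ 4.2975.
A₀ = A × 2^n = 0.6186 × 2^4.2975 = 0.6186 × 19.664 ≈ 12.164 nmol/L.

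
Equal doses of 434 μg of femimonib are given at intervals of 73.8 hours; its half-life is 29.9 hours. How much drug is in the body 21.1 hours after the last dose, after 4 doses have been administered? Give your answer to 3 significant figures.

The 4 doses were given 242.5, 168.7, 94.9, 21.1 hours ago.
Total = 434·(1/2)^(242.5/29.9) + 434·(1/2)^(168.7/29.9) + 434·(1/2)^(94.9/29.9) + 434·(1/2)^(21.1/29.9)
      = 1.5705 + 8.6903 + 48.089 + 266.11 ≈ 324.46 μg.

324 μg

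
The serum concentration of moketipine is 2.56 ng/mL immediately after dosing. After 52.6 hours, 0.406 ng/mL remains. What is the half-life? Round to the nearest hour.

A/A₀ = 0.406/2.56 ≈ 0.15859.
n = log₂(6.3054) ≈ 2.6566 half-lives elapsed in 52.6 hours.
t½ = 52.6/2.6566 ≈ 19.8 hours.

20 hours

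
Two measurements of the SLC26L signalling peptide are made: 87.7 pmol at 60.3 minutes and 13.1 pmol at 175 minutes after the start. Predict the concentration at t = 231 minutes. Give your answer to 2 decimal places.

5.18 pmol

Over Δt = 175 − 60.3 = 114.7 minutes, the level fell by a factor of 87.7/13.1 ≈ 6.6947.
n = log₂(6.6947) ≈ 2.743 half-lives, so t½ = 114.7/2.743 ≈ 41.815 minutes.
From t = 175 to t = 231: 13.1 × (1/2)^((231−175)/41.815) ≈ 5.1776 pmol.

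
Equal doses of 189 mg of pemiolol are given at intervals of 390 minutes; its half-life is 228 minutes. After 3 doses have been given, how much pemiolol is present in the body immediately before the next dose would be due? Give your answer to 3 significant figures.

The 3 doses were given 1170, 780, 390 minutes ago.
Total = 189·(1/2)^(1170/228) + 189·(1/2)^(780/228) + 189·(1/2)^(390/228)
      = 5.3914 + 17.645 + 57.749 ≈ 80.785 mg.

80.8 mg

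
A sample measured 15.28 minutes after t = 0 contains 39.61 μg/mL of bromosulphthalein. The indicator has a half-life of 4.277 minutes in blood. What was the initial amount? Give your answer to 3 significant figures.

471 μg/mL

Number of half-lives elapsed: n = 15.28/4.277 ≈ 3.5726.
A₀ = A × 2^n = 39.61 × 2^3.5726 = 39.61 × 11.898 ≈ 471.26 μg/mL.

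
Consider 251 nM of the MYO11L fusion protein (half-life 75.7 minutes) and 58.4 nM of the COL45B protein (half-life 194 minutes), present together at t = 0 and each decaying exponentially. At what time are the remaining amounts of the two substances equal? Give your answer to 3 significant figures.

261 minutes

Set 251·(1/2)^(t/75.7) = 58.4·(1/2)^(t/194).
Taking log₂: log₂(251/58.4) = t·(1/75.7 − 1/194).
log₂(4.2979) = 2.1036; 1/75.7 − 1/194 = 0.0080554.
t = 2.1036 / 0.0080554 ≈ 261.15 minutes.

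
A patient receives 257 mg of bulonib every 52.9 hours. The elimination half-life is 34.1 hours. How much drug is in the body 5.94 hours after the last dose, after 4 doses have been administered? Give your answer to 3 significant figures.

The 4 doses were given 164.64, 111.74, 58.84, 5.94 hours ago.
Total = 257·(1/2)^(164.64/34.1) + 257·(1/2)^(111.74/34.1) + 257·(1/2)^(58.84/34.1) + 257·(1/2)^(5.94/34.1)
      = 9.0472 + 26.516 + 77.714 + 227.77 ≈ 341.05 mg.

341 mg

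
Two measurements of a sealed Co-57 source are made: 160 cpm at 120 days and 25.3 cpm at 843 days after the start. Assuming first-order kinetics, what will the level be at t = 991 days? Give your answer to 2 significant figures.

Over Δt = 843 − 120 = 723 days, the level fell by a factor of 160/25.3 ≈ 6.3241.
n = log₂(6.3241) ≈ 2.6609 half-lives, so t½ = 723/2.6609 ≈ 271.72 days.
From t = 843 to t = 991: 25.3 × (1/2)^((991−843)/271.72) ≈ 17.344 cpm.

17 cpm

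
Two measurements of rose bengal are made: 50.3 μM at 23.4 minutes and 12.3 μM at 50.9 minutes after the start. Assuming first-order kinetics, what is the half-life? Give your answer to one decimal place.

Over Δt = 50.9 − 23.4 = 27.5 minutes, the level fell by a factor of 50.3/12.3 ≈ 4.0894.
n = log₂(4.0894) ≈ 2.0319 half-lives, so t½ = 27.5/2.0319 ≈ 13.534 minutes.

13.5 minutes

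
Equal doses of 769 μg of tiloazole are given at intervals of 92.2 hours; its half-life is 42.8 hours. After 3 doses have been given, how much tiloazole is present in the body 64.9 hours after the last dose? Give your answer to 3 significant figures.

343 μg

The 3 doses were given 249.3, 157.1, 64.9 hours ago.
Total = 769·(1/2)^(249.3/42.8) + 769·(1/2)^(157.1/42.8) + 769·(1/2)^(64.9/42.8)
      = 13.567 + 60.392 + 268.82 ≈ 342.78 μg.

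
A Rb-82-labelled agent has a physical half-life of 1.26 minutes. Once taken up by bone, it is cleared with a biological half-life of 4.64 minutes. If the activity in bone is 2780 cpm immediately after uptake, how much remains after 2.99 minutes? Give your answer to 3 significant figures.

1/t_eff = 1/t_phys + 1/t_biol = 1/1.26 + 1/4.64 = 1.0092 per minute.
t_eff = 1.26 × 4.64 / (1.26 + 4.64) ≈ 0.99092 minutes.
Remaining = 2780 × (1/2)^(2.99/0.99092) = 2780 × (1/2)^3.0174 ≈ 343.33 cpm.

343 cpm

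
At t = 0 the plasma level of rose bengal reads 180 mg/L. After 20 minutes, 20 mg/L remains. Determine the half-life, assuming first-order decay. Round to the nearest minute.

6 minutes

A/A₀ = 20/180 ≈ 0.11111.
n = log₂(9) ≈ 3.1699 half-lives elapsed in 20 minutes.
t½ = 20/3.1699 ≈ 6.3093 minutes.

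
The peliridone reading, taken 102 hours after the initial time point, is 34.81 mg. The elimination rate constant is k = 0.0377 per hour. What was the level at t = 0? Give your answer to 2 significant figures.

1600 mg

t½ = ln 2 / k = 0.69315 / 0.0377 ≈ 18.386 hours.
Number of half-lives elapsed: n = 102/18.386 ≈ 5.5477.
A₀ = A × 2^n = 34.81 × 2^5.5477 = 34.81 × 46.777 ≈ 1628.3 mg.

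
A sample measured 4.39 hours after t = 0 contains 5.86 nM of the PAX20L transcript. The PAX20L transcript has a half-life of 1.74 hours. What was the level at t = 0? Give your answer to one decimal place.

33.7 nM

Number of half-lives elapsed: n = 4.39/1.74 ≈ 2.523.
A₀ = A × 2^n = 5.86 × 2^2.523 = 5.86 × 5.7477 ≈ 33.682 nM.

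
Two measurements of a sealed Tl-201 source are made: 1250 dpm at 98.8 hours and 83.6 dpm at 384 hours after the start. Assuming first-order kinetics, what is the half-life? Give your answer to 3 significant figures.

73.1 hours

Over Δt = 384 − 98.8 = 285.2 hours, the level fell by a factor of 1250/83.6 ≈ 14.952.
n = log₂(14.952) ≈ 3.9023 half-lives, so t½ = 285.2/3.9023 ≈ 73.085 hours.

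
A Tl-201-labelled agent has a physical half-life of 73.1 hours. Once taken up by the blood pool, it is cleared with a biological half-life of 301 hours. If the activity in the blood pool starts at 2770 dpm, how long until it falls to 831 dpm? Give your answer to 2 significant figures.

1/t_eff = 1/t_phys + 1/t_biol = 1/73.1 + 1/301 = 0.017002 per hour.
t_eff = 73.1 × 301 / (73.1 + 301) ≈ 58.816 hours.
n = log₂(2770/831) ≈ 1.737; t = 1.737 × 58.816 ≈ 102.16 hours.

100 hours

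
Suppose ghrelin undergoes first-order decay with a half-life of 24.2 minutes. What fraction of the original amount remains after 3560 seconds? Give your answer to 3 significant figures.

0.183

3560 seconds = 59.3333 minutes.
n = 59.3333/24.2 ≈ 2.4518 half-lives.
Fraction remaining = (1/2)^2.4518 ≈ 0.18278.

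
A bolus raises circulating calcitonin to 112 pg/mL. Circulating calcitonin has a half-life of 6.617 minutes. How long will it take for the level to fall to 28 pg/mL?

28/112 = 1/4, so 2 half-lives have elapsed.
t = 2 × 6.617 = 13.234 minutes.

13.234 minutes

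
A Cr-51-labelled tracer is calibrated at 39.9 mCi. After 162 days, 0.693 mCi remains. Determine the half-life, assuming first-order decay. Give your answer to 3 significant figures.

A/A₀ = 0.693/39.9 ≈ 0.017368.
n = log₂(57.576) ≈ 5.8474 half-lives elapsed in 162 days.
t½ = 162/5.8474 ≈ 27.705 days.

27.7 days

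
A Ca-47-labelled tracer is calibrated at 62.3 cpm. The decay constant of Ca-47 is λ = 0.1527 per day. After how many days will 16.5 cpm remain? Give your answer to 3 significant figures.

t½ = ln 2 / λ = 0.69315 / 0.1527 ≈ 4.5393 days.
Fraction remaining = 16.5/62.3 ≈ 0.26485.
n = log₂(62.3/16.5) = ln(3.7758)/ln 2 ≈ 1.9168 half-lives.
t = n × t½ = 1.9168 × 4.5393 ≈ 8.7007 days.

8.70 days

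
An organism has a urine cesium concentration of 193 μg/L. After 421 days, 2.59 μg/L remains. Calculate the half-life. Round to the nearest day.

A/A₀ = 2.59/193 ≈ 0.01342.
n = log₂(74.517) ≈ 6.2195 half-lives elapsed in 421 days.
t½ = 421/6.2195 ≈ 67.69 days.

68 days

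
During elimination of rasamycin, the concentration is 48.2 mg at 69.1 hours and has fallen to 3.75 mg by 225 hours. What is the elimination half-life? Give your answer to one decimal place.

42.3 hours

Over Δt = 225 − 69.1 = 155.9 hours, the level fell by a factor of 48.2/3.75 ≈ 12.853.
n = log₂(12.853) ≈ 3.6841 half-lives, so t½ = 155.9/3.6841 ≈ 42.317 hours.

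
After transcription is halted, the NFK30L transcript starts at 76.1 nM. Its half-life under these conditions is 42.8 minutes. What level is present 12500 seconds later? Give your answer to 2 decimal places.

2.61 nM

Convert the elapsed time: 12500 seconds = 208.333 minutes.
Number of half-lives: n = 208.333/42.8 ≈ 4.8676.
Remaining = 76.1 × (1/2)^4.8676 = 76.1 × 0.034254 ≈ 2.6067 nM.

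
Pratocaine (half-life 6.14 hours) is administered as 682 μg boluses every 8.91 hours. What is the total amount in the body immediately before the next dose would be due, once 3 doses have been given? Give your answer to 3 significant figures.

The 3 doses were given 26.73, 17.82, 8.91 hours ago.
Total = 682·(1/2)^(26.73/6.14) + 682·(1/2)^(17.82/6.14) + 682·(1/2)^(8.91/6.14)
      = 33.364 + 91.224 + 249.43 ≈ 374.02 μg.

374 μg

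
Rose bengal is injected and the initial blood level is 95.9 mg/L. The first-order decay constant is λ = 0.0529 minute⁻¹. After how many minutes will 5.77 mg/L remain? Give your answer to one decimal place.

t½ = ln 2 / λ = 0.69315 / 0.0529 ≈ 13.103 minutes.
Fraction remaining = 5.77/95.9 ≈ 0.060167.
n = log₂(95.9/5.77) = ln(16.62)/ln 2 ≈ 4.0549 half-lives.
t = n × t½ = 4.0549 × 13.103 ≈ 53.131 minutes.

53.1 minutes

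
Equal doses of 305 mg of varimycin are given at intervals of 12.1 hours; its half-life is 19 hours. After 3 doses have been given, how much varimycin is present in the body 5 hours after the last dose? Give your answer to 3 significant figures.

523 mg

The 3 doses were given 29.2, 17.1, 5 hours ago.
Total = 305·(1/2)^(29.2/19) + 305·(1/2)^(17.1/19) + 305·(1/2)^(5/19)
      = 105.11 + 163.45 + 254.14 ≈ 522.71 mg.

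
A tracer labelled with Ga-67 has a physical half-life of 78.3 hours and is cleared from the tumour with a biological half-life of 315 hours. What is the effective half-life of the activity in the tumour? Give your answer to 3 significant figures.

62.7 hours

1/t_eff = 1/t_phys + 1/t_biol = 1/78.3 + 1/315 = 0.015946 per hour.
t_eff = 78.3 × 315 / (78.3 + 315) ≈ 62.712 hours.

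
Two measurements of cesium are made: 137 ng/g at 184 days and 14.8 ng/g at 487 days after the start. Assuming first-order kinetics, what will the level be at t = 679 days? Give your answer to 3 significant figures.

3.61 ng/g

Over Δt = 487 − 184 = 303 days, the level fell by a factor of 137/14.8 ≈ 9.2568.
n = log₂(9.2568) ≈ 3.2105 half-lives, so t½ = 303/3.2105 ≈ 94.378 days.
From t = 487 to t = 679: 14.8 × (1/2)^((679−487)/94.378) ≈ 3.6129 ng/g.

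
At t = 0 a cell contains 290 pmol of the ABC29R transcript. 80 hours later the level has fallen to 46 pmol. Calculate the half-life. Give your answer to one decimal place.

A/A₀ = 46/290 ≈ 0.15862.
n = log₂(6.3043) ≈ 2.6563 half-lives elapsed in 80 hours.
t½ = 80/2.6563 ≈ 30.117 hours.

30.1 hours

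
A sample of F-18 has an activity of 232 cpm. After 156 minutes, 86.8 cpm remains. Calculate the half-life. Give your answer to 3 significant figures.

A/A₀ = 86.8/232 ≈ 0.37414.
n = log₂(2.6728) ≈ 1.4184 half-lives elapsed in 156 minutes.
t½ = 156/1.4184 ≈ 109.99 minutes.

110 minutes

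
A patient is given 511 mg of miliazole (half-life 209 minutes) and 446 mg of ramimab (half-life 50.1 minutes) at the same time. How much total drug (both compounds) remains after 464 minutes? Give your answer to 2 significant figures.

110 mg

miliazole: 511 × (1/2)^(464/209) = 511 × (1/2)^2.2201 ≈ 109.67 mg.
ramimab: 446 × (1/2)^(464/50.1) = 446 × (1/2)^9.2615 ≈ 0.7267 mg.
Total = 109.67 + 0.7267 ≈ 110.4 mg.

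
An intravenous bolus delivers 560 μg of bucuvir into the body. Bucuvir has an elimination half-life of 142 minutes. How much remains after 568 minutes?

35 μg

Elapsed time is 4 half-lives (568/142).
Each half-life halves the amount: 560 × (1/2)^4 = 560/16 = 35 μg.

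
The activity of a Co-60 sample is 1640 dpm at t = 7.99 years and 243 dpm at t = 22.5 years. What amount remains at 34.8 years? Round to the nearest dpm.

Over Δt = 22.5 − 7.99 = 14.51 years, the level fell by a factor of 1640/243 ≈ 6.749.
n = log₂(6.749) ≈ 2.7547 half-lives, so t½ = 14.51/2.7547 ≈ 5.2674 years.
From t = 22.5 to t = 34.8: 243 × (1/2)^((34.8−22.5)/5.2674) ≈ 48.158 dpm.

48 dpm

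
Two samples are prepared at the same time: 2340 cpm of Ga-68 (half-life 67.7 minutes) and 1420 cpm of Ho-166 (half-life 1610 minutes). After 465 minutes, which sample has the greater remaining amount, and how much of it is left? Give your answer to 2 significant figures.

Ga-68: 2340 × (1/2)^6.8685 ≈ 20.025 cpm.
Ho-166: 1420 × (1/2)^0.28882 ≈ 1162.4 cpm.
Ho-166 has more remaining, at ≈ 1162.4 cpm.

Ho-166, 1200 cpm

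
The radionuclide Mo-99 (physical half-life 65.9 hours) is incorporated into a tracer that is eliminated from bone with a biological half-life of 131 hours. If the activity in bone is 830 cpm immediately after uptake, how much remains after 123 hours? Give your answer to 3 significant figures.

119 cpm

1/t_eff = 1/t_phys + 1/t_biol = 1/65.9 + 1/131 = 0.022808 per hour.
t_eff = 65.9 × 131 / (65.9 + 131) ≈ 43.844 hours.
Remaining = 830 × (1/2)^(123/43.844) = 830 × (1/2)^2.8054 ≈ 118.73 cpm.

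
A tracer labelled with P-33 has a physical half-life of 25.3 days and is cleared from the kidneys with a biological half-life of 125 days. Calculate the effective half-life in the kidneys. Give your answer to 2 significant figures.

1/t_eff = 1/t_phys + 1/t_biol = 1/25.3 + 1/125 = 0.047526 per day.
t_eff = 25.3 × 125 / (25.3 + 125) ≈ 21.041 days.

21 days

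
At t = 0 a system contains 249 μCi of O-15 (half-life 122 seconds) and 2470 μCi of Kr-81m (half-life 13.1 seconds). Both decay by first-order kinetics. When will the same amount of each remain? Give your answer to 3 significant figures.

48.6 seconds

Set 249·(1/2)^(t/122) = 2470·(1/2)^(t/13.1).
Taking log₂: log₂(249/2470) = t·(1/122 − 1/13.1).
log₂(0.10081) = -3.3103; 1/122 − 1/13.1 = -0.068139.
t = -3.3103 / -0.068139 ≈ 48.581 seconds.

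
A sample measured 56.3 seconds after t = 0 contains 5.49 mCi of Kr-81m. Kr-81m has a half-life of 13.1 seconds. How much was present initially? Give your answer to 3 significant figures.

108 mCi

Number of half-lives elapsed: n = 56.3/13.1 ≈ 4.2977.
A₀ = A × 2^n = 5.49 × 2^4.2977 = 5.49 × 19.667 ≈ 107.97 mCi.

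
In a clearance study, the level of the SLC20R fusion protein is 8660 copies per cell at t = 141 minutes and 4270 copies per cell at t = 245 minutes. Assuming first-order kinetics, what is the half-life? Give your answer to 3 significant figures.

102 minutes

Over Δt = 245 − 141 = 104 minutes, the level fell by a factor of 8660/4270 ≈ 2.0281.
n = log₂(2.0281) ≈ 1.0201 half-lives, so t½ = 104/1.0201 ≈ 101.95 minutes.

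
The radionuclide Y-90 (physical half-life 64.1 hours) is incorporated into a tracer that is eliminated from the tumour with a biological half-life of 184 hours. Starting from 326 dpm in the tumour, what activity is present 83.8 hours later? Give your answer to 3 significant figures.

1/t_eff = 1/t_phys + 1/t_biol = 1/64.1 + 1/184 = 0.021035 per hour.
t_eff = 64.1 × 184 / (64.1 + 184) ≈ 47.539 hours.
Remaining = 326 × (1/2)^(83.8/47.539) = 326 × (1/2)^1.7628 ≈ 96.066 dpm.

96.1 dpm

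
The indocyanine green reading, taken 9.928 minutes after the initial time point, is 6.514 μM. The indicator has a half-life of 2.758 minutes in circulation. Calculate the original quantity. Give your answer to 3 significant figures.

Number of half-lives elapsed: n = 9.928/2.758 ≈ 3.5997.
A₀ = A × 2^n = 6.514 × 2^3.5997 = 6.514 × 12.123 ≈ 78.971 μM.

79.0 μM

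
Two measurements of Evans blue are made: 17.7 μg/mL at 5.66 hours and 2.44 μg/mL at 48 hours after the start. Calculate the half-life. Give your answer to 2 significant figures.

15 hours

Over Δt = 48 − 5.66 = 42.34 hours, the level fell by a factor of 17.7/2.44 ≈ 7.2541.
n = log₂(7.2541) ≈ 2.8588 half-lives, so t½ = 42.34/2.8588 ≈ 14.81 hours.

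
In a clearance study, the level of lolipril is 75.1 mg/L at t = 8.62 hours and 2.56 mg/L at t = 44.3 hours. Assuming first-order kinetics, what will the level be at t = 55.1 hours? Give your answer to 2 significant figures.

0.92 mg/L

Over Δt = 44.3 − 8.62 = 35.68 hours, the level fell by a factor of 75.1/2.56 ≈ 29.336.
n = log₂(29.336) ≈ 4.8746 half-lives, so t½ = 35.68/4.8746 ≈ 7.3196 hours.
From t = 44.3 to t = 55.1: 2.56 × (1/2)^((55.1−44.3)/7.3196) ≈ 0.9206 mg/L.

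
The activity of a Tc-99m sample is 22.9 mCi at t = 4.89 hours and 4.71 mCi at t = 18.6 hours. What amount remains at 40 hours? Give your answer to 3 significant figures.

Over Δt = 18.6 − 4.89 = 13.71 hours, the level fell by a factor of 22.9/4.71 ≈ 4.862.
n = log₂(4.862) ≈ 2.2815 half-lives, so t½ = 13.71/2.2815 ≈ 6.0091 hours.
From t = 18.6 to t = 40: 4.71 × (1/2)^((40−18.6)/6.0091) ≈ 0.399 mCi.

0.399 mCi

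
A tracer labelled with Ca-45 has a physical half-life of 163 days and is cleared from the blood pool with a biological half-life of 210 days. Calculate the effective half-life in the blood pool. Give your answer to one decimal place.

91.8 days

1/t_eff = 1/t_phys + 1/t_biol = 1/163 + 1/210 = 0.010897 per day.
t_eff = 163 × 210 / (163 + 210) ≈ 91.769 days.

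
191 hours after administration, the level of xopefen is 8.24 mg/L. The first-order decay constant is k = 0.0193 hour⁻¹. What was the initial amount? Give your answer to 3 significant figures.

t½ = ln 2 / k = 0.69315 / 0.0193 ≈ 35.914 hours.
Number of half-lives elapsed: n = 191/35.914 ≈ 5.3182.
A₀ = A × 2^n = 8.24 × 2^5.3182 = 8.24 × 39.897 ≈ 328.75 mg/L.

329 mg/L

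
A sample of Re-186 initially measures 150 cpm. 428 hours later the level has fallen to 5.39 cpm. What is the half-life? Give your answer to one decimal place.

A/A₀ = 5.39/150 ≈ 0.035933.
n = log₂(27.829) ≈ 4.7985 half-lives elapsed in 428 hours.
t½ = 428/4.7985 ≈ 89.194 hours.

89.2 hours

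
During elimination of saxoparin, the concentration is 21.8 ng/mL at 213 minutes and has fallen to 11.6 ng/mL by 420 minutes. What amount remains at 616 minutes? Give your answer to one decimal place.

6.4 ng/mL

Over Δt = 420 − 213 = 207 minutes, the level fell by a factor of 21.8/11.6 ≈ 1.8793.
n = log₂(1.8793) ≈ 0.9102 half-lives, so t½ = 207/0.9102 ≈ 227.42 minutes.
From t = 420 to t = 616: 11.6 × (1/2)^((616−420)/227.42) ≈ 6.3829 ng/mL.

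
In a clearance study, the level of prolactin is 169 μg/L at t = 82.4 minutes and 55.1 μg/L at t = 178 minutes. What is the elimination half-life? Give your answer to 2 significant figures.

59 minutes

Over Δt = 178 − 82.4 = 95.6 minutes, the level fell by a factor of 169/55.1 ≈ 3.0672.
n = log₂(3.0672) ≈ 1.6169 half-lives, so t½ = 95.6/1.6169 ≈ 59.126 minutes.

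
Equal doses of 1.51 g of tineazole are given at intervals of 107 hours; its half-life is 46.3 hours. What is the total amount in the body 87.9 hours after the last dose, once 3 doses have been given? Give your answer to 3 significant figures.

The 3 doses were given 301.9, 194.9, 87.9 hours ago.
Total = 1.51·(1/2)^(301.9/46.3) + 1.51·(1/2)^(194.9/46.3) + 1.51·(1/2)^(87.9/46.3)
      = 0.016448 + 0.081619 + 0.40502 ≈ 0.50309 g.

0.503 g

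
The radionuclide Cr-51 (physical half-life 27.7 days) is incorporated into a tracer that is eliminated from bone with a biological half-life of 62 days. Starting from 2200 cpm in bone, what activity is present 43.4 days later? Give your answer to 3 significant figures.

457 cpm

1/t_eff = 1/t_phys + 1/t_biol = 1/27.7 + 1/62 = 0.05223 per day.
t_eff = 27.7 × 62 / (27.7 + 62) ≈ 19.146 days.
Remaining = 2200 × (1/2)^(43.4/19.146) = 2200 × (1/2)^2.2668 ≈ 457.14 cpm.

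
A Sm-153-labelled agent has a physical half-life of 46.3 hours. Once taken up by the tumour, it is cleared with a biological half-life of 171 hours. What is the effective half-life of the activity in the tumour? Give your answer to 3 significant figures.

1/t_eff = 1/t_phys + 1/t_biol = 1/46.3 + 1/171 = 0.027446 per hour.
t_eff = 46.3 × 171 / (46.3 + 171) ≈ 36.435 hours.

36.4 hours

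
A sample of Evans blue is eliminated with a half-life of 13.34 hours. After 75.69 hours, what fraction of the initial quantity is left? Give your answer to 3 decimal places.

n = 75.69/13.34 ≈ 5.6739 half-lives.
Fraction remaining = (1/2)^5.6739 ≈ 0.019588.

0.020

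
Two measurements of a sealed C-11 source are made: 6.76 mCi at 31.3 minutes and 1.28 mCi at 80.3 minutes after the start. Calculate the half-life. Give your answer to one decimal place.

Over Δt = 80.3 − 31.3 = 49 minutes, the level fell by a factor of 6.76/1.28 ≈ 5.2812.
n = log₂(5.2812) ≈ 2.4009 half-lives, so t½ = 49/2.4009 ≈ 20.409 minutes.

20.4 minutes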